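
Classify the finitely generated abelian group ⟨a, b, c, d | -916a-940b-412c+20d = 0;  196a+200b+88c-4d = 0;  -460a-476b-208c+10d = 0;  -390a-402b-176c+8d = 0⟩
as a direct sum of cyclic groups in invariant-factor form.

rank_ℚ(R)=4; free=4−4=0
SNF(R) diag = [2, 2, 4, 12] → torsion [2, 2, 4, 12]

Answer: M ≅ ℤ/2 ⊕ ℤ/2 ⊕ ℤ/4 ⊕ ℤ/12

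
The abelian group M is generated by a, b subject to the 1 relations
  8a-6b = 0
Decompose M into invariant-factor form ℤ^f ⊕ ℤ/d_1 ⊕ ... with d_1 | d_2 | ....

rank_ℚ(R)=1; free=2−1=1
SNF(R) diag = [2] → torsion [2]

Answer: M ≅ ℤ^1 ⊕ ℤ/2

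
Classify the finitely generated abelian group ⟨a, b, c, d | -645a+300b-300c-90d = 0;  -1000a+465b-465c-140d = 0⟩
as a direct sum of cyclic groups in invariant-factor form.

rank_ℚ(R)=2; free=4−2=2
SNF(R) diag = [5, 15] → torsion [5, 15]

Answer: M ≅ ℤ^2 ⊕ ℤ/5 ⊕ ℤ/15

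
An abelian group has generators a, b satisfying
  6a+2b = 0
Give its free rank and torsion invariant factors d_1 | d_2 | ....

Answer: M ≅ ℤ^1 ⊕ ℤ/2

Derivation:
rank_ℚ(R)=1; free=2−1=1
SNF(R) diag = [2] → torsion [2]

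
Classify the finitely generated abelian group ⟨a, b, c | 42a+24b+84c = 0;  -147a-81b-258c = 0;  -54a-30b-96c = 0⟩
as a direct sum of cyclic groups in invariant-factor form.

Answer: M ≅ ℤ/3 ⊕ ℤ/6 ⊕ ℤ/12

Derivation:
rank_ℚ(R)=3; free=3−3=0
SNF(R) diag = [3, 6, 12] → torsion [3, 6, 12]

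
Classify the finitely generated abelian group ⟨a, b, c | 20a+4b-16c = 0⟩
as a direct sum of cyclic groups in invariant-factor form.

rank_ℚ(R)=1; free=3−1=2
SNF(R) diag = [4] → torsion [4]

Answer: M ≅ ℤ^2 ⊕ ℤ/4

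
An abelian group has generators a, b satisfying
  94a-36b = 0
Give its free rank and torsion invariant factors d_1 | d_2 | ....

Answer: M ≅ ℤ^1 ⊕ ℤ/2

Derivation:
rank_ℚ(R)=1; free=2−1=1
SNF(R) diag = [2] → torsion [2]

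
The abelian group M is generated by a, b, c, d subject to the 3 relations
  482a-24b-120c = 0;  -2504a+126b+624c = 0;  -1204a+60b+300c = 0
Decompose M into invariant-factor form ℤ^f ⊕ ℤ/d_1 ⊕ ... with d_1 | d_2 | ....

rank_ℚ(R)=3; free=4−3=1
SNF(R) diag = [2, 6, 12] → torsion [2, 6, 12]

Answer: M ≅ ℤ^1 ⊕ ℤ/2 ⊕ ℤ/6 ⊕ ℤ/12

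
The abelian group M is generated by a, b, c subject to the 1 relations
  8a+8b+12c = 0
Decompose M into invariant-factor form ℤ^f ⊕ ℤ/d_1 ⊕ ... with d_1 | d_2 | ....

rank_ℚ(R)=1; free=3−1=2
SNF(R) diag = [4] → torsion [4]

Answer: M ≅ ℤ^2 ⊕ ℤ/4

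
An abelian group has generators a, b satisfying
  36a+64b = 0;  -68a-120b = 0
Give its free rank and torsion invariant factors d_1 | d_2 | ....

rank_ℚ(R)=2; free=2−2=0
SNF(R) diag = [4, 8] → torsion [4, 8]

Answer: M ≅ ℤ/4 ⊕ ℤ/8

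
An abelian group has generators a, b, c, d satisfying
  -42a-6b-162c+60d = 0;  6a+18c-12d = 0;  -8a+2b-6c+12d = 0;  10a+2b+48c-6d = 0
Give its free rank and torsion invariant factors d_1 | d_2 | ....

rank_ℚ(R)=4; free=4−4=0
SNF(R) diag = [2, 6, 18, 18] → torsion [2, 6, 18, 18]

Answer: M ≅ ℤ/2 ⊕ ℤ/6 ⊕ ℤ/18 ⊕ ℤ/18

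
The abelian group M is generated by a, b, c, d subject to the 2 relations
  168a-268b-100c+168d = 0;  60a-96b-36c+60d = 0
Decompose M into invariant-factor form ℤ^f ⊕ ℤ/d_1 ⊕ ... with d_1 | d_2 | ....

Answer: M ≅ ℤ^2 ⊕ ℤ/4 ⊕ ℤ/12

Derivation:
rank_ℚ(R)=2; free=4−2=2
SNF(R) diag = [4, 12] → torsion [4, 12]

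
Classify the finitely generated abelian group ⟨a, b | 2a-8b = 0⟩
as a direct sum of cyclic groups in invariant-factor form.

Answer: M ≅ ℤ^1 ⊕ ℤ/2

Derivation:
rank_ℚ(R)=1; free=2−1=1
SNF(R) diag = [2] → torsion [2]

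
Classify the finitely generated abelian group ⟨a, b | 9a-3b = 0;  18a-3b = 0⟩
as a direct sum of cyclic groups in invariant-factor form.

rank_ℚ(R)=2; free=2−2=0
SNF(R) diag = [3, 9] → torsion [3, 9]

Answer: M ≅ ℤ/3 ⊕ ℤ/9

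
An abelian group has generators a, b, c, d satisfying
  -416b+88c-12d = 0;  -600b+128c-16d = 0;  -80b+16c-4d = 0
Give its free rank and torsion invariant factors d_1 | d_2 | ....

Answer: M ≅ ℤ^1 ⊕ ℤ/4 ⊕ ℤ/8 ⊕ ℤ/8

Derivation:
rank_ℚ(R)=3; free=4−3=1
SNF(R) diag = [4, 8, 8] → torsion [4, 8, 8]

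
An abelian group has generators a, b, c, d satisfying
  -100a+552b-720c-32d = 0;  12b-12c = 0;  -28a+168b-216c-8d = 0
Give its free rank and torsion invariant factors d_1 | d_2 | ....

Answer: M ≅ ℤ^1 ⊕ ℤ/4 ⊕ ℤ/12 ⊕ ℤ/24

Derivation:
rank_ℚ(R)=3; free=4−3=1
SNF(R) diag = [4, 12, 24] → torsion [4, 12, 24]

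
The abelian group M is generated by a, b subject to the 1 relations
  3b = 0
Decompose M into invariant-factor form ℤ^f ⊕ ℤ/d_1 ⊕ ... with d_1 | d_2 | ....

Answer: M ≅ ℤ^1 ⊕ ℤ/3

Derivation:
rank_ℚ(R)=1; free=2−1=1
SNF(R) diag = [3] → torsion [3]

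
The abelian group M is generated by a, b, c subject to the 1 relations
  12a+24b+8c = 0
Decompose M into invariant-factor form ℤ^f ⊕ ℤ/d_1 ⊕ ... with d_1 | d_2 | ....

Answer: M ≅ ℤ^2 ⊕ ℤ/4

Derivation:
rank_ℚ(R)=1; free=3−1=2
SNF(R) diag = [4] → torsion [4]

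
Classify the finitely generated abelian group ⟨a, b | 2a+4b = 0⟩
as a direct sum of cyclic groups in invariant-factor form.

Answer: M ≅ ℤ^1 ⊕ ℤ/2

Derivation:
rank_ℚ(R)=1; free=2−1=1
SNF(R) diag = [2] → torsion [2]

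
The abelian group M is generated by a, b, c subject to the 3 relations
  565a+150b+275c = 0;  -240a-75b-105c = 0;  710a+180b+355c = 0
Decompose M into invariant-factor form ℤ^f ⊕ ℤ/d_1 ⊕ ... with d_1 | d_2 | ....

Answer: M ≅ ℤ/5 ⊕ ℤ/15 ⊕ ℤ/45

Derivation:
rank_ℚ(R)=3; free=3−3=0
SNF(R) diag = [5, 15, 45] → torsion [5, 15, 45]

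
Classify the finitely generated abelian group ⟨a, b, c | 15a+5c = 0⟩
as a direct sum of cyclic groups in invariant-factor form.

Answer: M ≅ ℤ^2 ⊕ ℤ/5

Derivation:
rank_ℚ(R)=1; free=3−1=2
SNF(R) diag = [5] → torsion [5]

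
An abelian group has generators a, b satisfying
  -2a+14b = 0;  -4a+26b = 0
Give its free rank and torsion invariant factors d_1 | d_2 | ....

Answer: M ≅ ℤ/2 ⊕ ℤ/2

Derivation:
rank_ℚ(R)=2; free=2−2=0
SNF(R) diag = [2, 2] → torsion [2, 2]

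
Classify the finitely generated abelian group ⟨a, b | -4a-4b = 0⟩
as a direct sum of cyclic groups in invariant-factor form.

rank_ℚ(R)=1; free=2−1=1
SNF(R) diag = [4] → torsion [4]

Answer: M ≅ ℤ^1 ⊕ ℤ/4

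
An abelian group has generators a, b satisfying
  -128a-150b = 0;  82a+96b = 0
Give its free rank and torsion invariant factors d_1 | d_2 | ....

Answer: M ≅ ℤ/2 ⊕ ℤ/6

Derivation:
rank_ℚ(R)=2; free=2−2=0
SNF(R) diag = [2, 6] → torsion [2, 6]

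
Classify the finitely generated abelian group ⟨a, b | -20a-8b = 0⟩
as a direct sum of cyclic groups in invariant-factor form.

Answer: M ≅ ℤ^1 ⊕ ℤ/4

Derivation:
rank_ℚ(R)=1; free=2−1=1
SNF(R) diag = [4] → torsion [4]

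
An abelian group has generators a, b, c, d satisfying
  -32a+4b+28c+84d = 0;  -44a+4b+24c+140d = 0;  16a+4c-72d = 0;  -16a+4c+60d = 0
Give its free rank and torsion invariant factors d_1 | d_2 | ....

rank_ℚ(R)=4; free=4−4=0
SNF(R) diag = [4, 4, 4, 4] → torsion [4, 4, 4, 4]

Answer: M ≅ ℤ/4 ⊕ ℤ/4 ⊕ ℤ/4 ⊕ ℤ/4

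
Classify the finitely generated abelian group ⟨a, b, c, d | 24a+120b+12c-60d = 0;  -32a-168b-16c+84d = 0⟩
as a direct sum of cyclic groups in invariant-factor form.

Answer: M ≅ ℤ^2 ⊕ ℤ/4 ⊕ ℤ/12

Derivation:
rank_ℚ(R)=2; free=4−2=2
SNF(R) diag = [4, 12] → torsion [4, 12]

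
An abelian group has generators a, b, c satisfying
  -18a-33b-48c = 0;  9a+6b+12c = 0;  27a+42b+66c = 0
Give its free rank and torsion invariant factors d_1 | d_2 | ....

Answer: M ≅ ℤ/3 ⊕ ℤ/9 ⊕ ℤ/18

Derivation:
rank_ℚ(R)=3; free=3−3=0
SNF(R) diag = [3, 9, 18] → torsion [3, 9, 18]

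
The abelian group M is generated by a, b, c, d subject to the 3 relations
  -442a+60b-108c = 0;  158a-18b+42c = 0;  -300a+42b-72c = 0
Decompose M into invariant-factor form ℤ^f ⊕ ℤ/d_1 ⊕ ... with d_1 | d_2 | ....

rank_ℚ(R)=3; free=4−3=1
SNF(R) diag = [2, 6, 6] → torsion [2, 6, 6]

Answer: M ≅ ℤ^1 ⊕ ℤ/2 ⊕ ℤ/6 ⊕ ℤ/6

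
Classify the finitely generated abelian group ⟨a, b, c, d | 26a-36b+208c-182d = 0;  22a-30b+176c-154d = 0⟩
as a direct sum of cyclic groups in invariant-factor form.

rank_ℚ(R)=2; free=4−2=2
SNF(R) diag = [2, 6] → torsion [2, 6]

Answer: M ≅ ℤ^2 ⊕ ℤ/2 ⊕ ℤ/6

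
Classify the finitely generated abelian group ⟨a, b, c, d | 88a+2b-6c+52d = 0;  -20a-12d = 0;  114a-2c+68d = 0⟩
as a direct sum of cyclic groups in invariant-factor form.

Answer: M ≅ ℤ^1 ⊕ ℤ/2 ⊕ ℤ/2 ⊕ ℤ/4

Derivation:
rank_ℚ(R)=3; free=4−3=1
SNF(R) diag = [2, 2, 4] → torsion [2, 2, 4]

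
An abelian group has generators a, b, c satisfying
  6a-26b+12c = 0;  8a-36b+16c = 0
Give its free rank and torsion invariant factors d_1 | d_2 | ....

rank_ℚ(R)=2; free=3−2=1
SNF(R) diag = [2, 4] → torsion [2, 4]

Answer: M ≅ ℤ^1 ⊕ ℤ/2 ⊕ ℤ/4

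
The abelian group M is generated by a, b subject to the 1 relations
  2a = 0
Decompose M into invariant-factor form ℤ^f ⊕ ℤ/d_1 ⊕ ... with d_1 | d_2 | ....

Answer: M ≅ ℤ^1 ⊕ ℤ/2

Derivation:
rank_ℚ(R)=1; free=2−1=1
SNF(R) diag = [2] → torsion [2]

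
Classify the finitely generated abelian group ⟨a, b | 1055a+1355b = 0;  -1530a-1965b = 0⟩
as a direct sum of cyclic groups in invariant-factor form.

rank_ℚ(R)=2; free=2−2=0
SNF(R) diag = [5, 15] → torsion [5, 15]

Answer: M ≅ ℤ/5 ⊕ ℤ/15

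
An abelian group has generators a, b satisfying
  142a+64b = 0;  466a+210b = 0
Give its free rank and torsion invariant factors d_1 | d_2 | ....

Answer: M ≅ ℤ/2 ⊕ ℤ/2

Derivation:
rank_ℚ(R)=2; free=2−2=0
SNF(R) diag = [2, 2] → torsion [2, 2]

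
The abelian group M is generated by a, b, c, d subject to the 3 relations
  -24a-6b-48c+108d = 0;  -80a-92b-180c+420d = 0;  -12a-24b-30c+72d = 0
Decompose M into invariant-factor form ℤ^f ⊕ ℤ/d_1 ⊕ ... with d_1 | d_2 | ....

rank_ℚ(R)=3; free=4−3=1
SNF(R) diag = [2, 6, 12] → torsion [2, 6, 12]

Answer: M ≅ ℤ^1 ⊕ ℤ/2 ⊕ ℤ/6 ⊕ ℤ/12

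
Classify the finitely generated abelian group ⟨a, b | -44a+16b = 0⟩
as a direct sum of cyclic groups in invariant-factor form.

Answer: M ≅ ℤ^1 ⊕ ℤ/4

Derivation:
rank_ℚ(R)=1; free=2−1=1
SNF(R) diag = [4] → torsion [4]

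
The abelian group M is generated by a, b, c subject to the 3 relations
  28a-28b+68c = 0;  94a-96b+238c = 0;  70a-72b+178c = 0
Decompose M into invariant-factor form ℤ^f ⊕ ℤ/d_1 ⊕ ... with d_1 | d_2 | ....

rank_ℚ(R)=3; free=3−3=0
SNF(R) diag = [2, 4, 12] → torsion [2, 4, 12]

Answer: M ≅ ℤ/2 ⊕ ℤ/4 ⊕ ℤ/12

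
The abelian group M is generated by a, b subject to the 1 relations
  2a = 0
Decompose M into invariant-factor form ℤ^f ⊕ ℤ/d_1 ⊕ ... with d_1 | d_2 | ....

rank_ℚ(R)=1; free=2−1=1
SNF(R) diag = [2] → torsion [2]

Answer: M ≅ ℤ^1 ⊕ ℤ/2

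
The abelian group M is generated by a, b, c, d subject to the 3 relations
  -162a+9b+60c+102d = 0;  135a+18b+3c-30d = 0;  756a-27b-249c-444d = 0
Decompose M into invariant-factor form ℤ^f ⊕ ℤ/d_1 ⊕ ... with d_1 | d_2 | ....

rank_ℚ(R)=3; free=4−3=1
SNF(R) diag = [3, 9, 27] → torsion [3, 9, 27]

Answer: M ≅ ℤ^1 ⊕ ℤ/3 ⊕ ℤ/9 ⊕ ℤ/27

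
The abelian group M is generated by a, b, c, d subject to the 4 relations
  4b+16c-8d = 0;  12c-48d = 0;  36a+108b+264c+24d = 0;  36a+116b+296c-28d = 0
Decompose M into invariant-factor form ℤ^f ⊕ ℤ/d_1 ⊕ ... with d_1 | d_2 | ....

rank_ℚ(R)=4; free=4−4=0
SNF(R) diag = [4, 12, 36, 36] → torsion [4, 12, 36, 36]

Answer: M ≅ ℤ/4 ⊕ ℤ/12 ⊕ ℤ/36 ⊕ ℤ/36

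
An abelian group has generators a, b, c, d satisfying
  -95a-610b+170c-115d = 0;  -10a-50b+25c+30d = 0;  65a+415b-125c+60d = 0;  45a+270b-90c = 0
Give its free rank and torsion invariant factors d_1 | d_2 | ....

Answer: M ≅ ℤ/5 ⊕ ℤ/5 ⊕ ℤ/15 ⊕ ℤ/45

Derivation:
rank_ℚ(R)=4; free=4−4=0
SNF(R) diag = [5, 5, 15, 45] → torsion [5, 5, 15, 45]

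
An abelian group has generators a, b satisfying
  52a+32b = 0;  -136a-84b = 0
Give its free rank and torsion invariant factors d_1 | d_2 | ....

Answer: M ≅ ℤ/4 ⊕ ℤ/4

Derivation:
rank_ℚ(R)=2; free=2−2=0
SNF(R) diag = [4, 4] → torsion [4, 4]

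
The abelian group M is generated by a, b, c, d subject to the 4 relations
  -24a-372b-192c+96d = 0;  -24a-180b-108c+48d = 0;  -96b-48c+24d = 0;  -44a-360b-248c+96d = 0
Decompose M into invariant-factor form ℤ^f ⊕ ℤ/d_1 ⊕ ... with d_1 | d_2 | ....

rank_ℚ(R)=4; free=4−4=0
SNF(R) diag = [4, 12, 12, 24] → torsion [4, 12, 12, 24]

Answer: M ≅ ℤ/4 ⊕ ℤ/12 ⊕ ℤ/12 ⊕ ℤ/24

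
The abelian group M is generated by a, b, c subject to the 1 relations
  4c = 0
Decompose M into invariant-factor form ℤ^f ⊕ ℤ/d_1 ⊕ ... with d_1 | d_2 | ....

rank_ℚ(R)=1; free=3−1=2
SNF(R) diag = [4] → torsion [4]

Answer: M ≅ ℤ^2 ⊕ ℤ/4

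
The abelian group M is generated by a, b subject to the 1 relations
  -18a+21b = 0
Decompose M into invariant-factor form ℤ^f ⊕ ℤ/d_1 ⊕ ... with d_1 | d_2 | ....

Answer: M ≅ ℤ^1 ⊕ ℤ/3

Derivation:
rank_ℚ(R)=1; free=2−1=1
SNF(R) diag = [3] → torsion [3]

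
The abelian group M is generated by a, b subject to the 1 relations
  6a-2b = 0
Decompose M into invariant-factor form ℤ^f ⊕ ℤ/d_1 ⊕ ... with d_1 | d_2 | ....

Answer: M ≅ ℤ^1 ⊕ ℤ/2

Derivation:
rank_ℚ(R)=1; free=2−1=1
SNF(R) diag = [2] → torsion [2]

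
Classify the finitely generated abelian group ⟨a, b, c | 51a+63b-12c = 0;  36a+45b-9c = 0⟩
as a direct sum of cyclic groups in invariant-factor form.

rank_ℚ(R)=2; free=3−2=1
SNF(R) diag = [3, 9] → torsion [3, 9]

Answer: M ≅ ℤ^1 ⊕ ℤ/3 ⊕ ℤ/9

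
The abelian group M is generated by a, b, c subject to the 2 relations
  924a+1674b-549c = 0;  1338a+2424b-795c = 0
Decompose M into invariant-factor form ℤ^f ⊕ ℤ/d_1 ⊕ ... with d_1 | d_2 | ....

Answer: M ≅ ℤ^1 ⊕ ℤ/3 ⊕ ℤ/6

Derivation:
rank_ℚ(R)=2; free=3−2=1
SNF(R) diag = [3, 6] → torsion [3, 6]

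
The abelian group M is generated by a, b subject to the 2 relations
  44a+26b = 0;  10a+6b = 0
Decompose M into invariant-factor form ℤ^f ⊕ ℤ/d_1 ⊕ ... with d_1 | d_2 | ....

Answer: M ≅ ℤ/2 ⊕ ℤ/2

Derivation:
rank_ℚ(R)=2; free=2−2=0
SNF(R) diag = [2, 2] → torsion [2, 2]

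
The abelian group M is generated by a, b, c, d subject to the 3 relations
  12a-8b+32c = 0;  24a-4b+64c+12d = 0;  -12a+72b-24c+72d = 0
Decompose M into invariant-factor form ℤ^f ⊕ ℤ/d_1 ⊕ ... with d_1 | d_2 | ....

rank_ℚ(R)=3; free=4−3=1
SNF(R) diag = [4, 12, 24] → torsion [4, 12, 24]

Answer: M ≅ ℤ^1 ⊕ ℤ/4 ⊕ ℤ/12 ⊕ ℤ/24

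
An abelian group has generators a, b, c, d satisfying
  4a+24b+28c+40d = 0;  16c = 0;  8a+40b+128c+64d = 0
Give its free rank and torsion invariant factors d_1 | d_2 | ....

Answer: M ≅ ℤ^1 ⊕ ℤ/4 ⊕ ℤ/8 ⊕ ℤ/16

Derivation:
rank_ℚ(R)=3; free=4−3=1
SNF(R) diag = [4, 8, 16] → torsion [4, 8, 16]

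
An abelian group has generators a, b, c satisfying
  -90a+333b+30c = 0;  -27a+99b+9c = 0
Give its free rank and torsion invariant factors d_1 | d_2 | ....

rank_ℚ(R)=2; free=3−2=1
SNF(R) diag = [3, 9] → torsion [3, 9]

Answer: M ≅ ℤ^1 ⊕ ℤ/3 ⊕ ℤ/9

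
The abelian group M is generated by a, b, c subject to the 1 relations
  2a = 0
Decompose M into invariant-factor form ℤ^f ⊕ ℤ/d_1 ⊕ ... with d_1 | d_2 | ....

Answer: M ≅ ℤ^2 ⊕ ℤ/2

Derivation:
rank_ℚ(R)=1; free=3−1=2
SNF(R) diag = [2] → torsion [2]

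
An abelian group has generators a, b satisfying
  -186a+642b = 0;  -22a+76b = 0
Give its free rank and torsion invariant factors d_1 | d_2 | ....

rank_ℚ(R)=2; free=2−2=0
SNF(R) diag = [2, 6] → torsion [2, 6]

Answer: M ≅ ℤ/2 ⊕ ℤ/6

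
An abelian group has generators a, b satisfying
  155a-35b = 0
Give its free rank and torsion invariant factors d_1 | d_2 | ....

Answer: M ≅ ℤ^1 ⊕ ℤ/5

Derivation:
rank_ℚ(R)=1; free=2−1=1
SNF(R) diag = [5] → torsion [5]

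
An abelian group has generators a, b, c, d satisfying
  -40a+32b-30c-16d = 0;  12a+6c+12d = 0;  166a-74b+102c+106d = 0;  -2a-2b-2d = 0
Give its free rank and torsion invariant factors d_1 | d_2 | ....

Answer: M ≅ ℤ/2 ⊕ ℤ/6 ⊕ ℤ/12 ⊕ ℤ/12

Derivation:
rank_ℚ(R)=4; free=4−4=0
SNF(R) diag = [2, 6, 12, 12] → torsion [2, 6, 12, 12]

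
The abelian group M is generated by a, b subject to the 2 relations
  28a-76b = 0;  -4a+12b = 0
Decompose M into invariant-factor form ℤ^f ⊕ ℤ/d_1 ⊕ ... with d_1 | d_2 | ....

Answer: M ≅ ℤ/4 ⊕ ℤ/8

Derivation:
rank_ℚ(R)=2; free=2−2=0
SNF(R) diag = [4, 8] → torsion [4, 8]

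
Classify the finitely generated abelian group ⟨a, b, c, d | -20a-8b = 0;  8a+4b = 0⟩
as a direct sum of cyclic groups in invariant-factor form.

rank_ℚ(R)=2; free=4−2=2
SNF(R) diag = [4, 4] → torsion [4, 4]

Answer: M ≅ ℤ^2 ⊕ ℤ/4 ⊕ ℤ/4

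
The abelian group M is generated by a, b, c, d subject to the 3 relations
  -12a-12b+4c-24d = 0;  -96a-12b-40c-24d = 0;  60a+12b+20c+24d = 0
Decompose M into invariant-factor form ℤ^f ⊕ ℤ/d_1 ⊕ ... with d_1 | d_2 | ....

rank_ℚ(R)=3; free=4−3=1
SNF(R) diag = [4, 12, 24] → torsion [4, 12, 24]

Answer: M ≅ ℤ^1 ⊕ ℤ/4 ⊕ ℤ/12 ⊕ ℤ/24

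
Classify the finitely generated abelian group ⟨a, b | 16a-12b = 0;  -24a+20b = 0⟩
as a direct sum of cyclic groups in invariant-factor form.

Answer: M ≅ ℤ/4 ⊕ ℤ/8

Derivation:
rank_ℚ(R)=2; free=2−2=0
SNF(R) diag = [4, 8] → torsion [4, 8]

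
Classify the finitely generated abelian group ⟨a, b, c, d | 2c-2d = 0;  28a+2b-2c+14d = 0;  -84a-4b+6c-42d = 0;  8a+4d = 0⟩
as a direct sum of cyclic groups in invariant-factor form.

rank_ℚ(R)=4; free=4−4=0
SNF(R) diag = [2, 2, 4, 4] → torsion [2, 2, 4, 4]

Answer: M ≅ ℤ/2 ⊕ ℤ/2 ⊕ ℤ/4 ⊕ ℤ/4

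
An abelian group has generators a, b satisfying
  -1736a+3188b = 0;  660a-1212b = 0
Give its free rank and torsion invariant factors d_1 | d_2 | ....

rank_ℚ(R)=2; free=2−2=0
SNF(R) diag = [4, 12] → torsion [4, 12]

Answer: M ≅ ℤ/4 ⊕ ℤ/12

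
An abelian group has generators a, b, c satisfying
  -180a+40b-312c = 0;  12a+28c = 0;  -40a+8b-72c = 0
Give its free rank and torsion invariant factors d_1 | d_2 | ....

Answer: M ≅ ℤ/4 ⊕ ℤ/4 ⊕ ℤ/8

Derivation:
rank_ℚ(R)=3; free=3−3=0
SNF(R) diag = [4, 4, 8] → torsion [4, 4, 8]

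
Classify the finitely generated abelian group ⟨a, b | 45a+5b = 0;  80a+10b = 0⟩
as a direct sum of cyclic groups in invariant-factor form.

rank_ℚ(R)=2; free=2−2=0
SNF(R) diag = [5, 10] → torsion [5, 10]

Answer: M ≅ ℤ/5 ⊕ ℤ/10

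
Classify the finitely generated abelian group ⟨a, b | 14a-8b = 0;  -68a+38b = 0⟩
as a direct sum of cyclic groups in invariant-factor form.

Answer: M ≅ ℤ/2 ⊕ ℤ/6

Derivation:
rank_ℚ(R)=2; free=2−2=0
SNF(R) diag = [2, 6] → torsion [2, 6]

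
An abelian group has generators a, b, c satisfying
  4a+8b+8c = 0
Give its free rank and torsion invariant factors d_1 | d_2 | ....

Answer: M ≅ ℤ^2 ⊕ ℤ/4

Derivation:
rank_ℚ(R)=1; free=3−1=2
SNF(R) diag = [4] → torsion [4]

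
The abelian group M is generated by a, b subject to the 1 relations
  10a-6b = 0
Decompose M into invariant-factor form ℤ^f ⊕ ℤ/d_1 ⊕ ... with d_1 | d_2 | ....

Answer: M ≅ ℤ^1 ⊕ ℤ/2

Derivation:
rank_ℚ(R)=1; free=2−1=1
SNF(R) diag = [2] → torsion [2]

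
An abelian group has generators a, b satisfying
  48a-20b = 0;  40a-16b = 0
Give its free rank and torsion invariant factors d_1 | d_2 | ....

Answer: M ≅ ℤ/4 ⊕ ℤ/8

Derivation:
rank_ℚ(R)=2; free=2−2=0
SNF(R) diag = [4, 8] → torsion [4, 8]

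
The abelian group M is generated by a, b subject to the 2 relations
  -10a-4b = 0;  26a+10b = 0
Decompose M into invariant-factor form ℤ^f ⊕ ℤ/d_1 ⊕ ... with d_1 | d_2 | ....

rank_ℚ(R)=2; free=2−2=0
SNF(R) diag = [2, 2] → torsion [2, 2]

Answer: M ≅ ℤ/2 ⊕ ℤ/2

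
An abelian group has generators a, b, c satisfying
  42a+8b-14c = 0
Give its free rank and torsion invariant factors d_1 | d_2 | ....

rank_ℚ(R)=1; free=3−1=2
SNF(R) diag = [2] → torsion [2]

Answer: M ≅ ℤ^2 ⊕ ℤ/2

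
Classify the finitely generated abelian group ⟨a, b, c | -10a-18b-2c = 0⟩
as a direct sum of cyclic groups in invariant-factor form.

rank_ℚ(R)=1; free=3−1=2
SNF(R) diag = [2] → torsion [2]

Answer: M ≅ ℤ^2 ⊕ ℤ/2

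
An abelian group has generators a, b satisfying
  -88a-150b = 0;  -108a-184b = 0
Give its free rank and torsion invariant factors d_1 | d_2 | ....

rank_ℚ(R)=2; free=2−2=0
SNF(R) diag = [2, 4] → torsion [2, 4]

Answer: M ≅ ℤ/2 ⊕ ℤ/4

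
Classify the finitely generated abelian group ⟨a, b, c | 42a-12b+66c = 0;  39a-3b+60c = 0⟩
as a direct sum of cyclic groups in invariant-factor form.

Answer: M ≅ ℤ^1 ⊕ ℤ/3 ⊕ ℤ/6

Derivation:
rank_ℚ(R)=2; free=3−2=1
SNF(R) diag = [3, 6] → torsion [3, 6]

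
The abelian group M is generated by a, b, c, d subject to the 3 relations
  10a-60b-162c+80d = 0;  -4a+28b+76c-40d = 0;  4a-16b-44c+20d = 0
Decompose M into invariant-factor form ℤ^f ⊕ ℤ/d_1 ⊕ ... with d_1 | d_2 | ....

Answer: M ≅ ℤ^1 ⊕ ℤ/2 ⊕ ℤ/4 ⊕ ℤ/4

Derivation:
rank_ℚ(R)=3; free=4−3=1
SNF(R) diag = [2, 4, 4] → torsion [2, 4, 4]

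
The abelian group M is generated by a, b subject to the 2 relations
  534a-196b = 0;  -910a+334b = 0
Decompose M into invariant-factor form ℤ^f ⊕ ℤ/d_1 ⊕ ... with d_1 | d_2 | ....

Answer: M ≅ ℤ/2 ⊕ ℤ/2

Derivation:
rank_ℚ(R)=2; free=2−2=0
SNF(R) diag = [2, 2] → torsion [2, 2]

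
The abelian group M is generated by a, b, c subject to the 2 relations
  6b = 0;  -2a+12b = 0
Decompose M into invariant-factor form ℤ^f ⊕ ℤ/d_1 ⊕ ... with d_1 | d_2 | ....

rank_ℚ(R)=2; free=3−2=1
SNF(R) diag = [2, 6] → torsion [2, 6]

Answer: M ≅ ℤ^1 ⊕ ℤ/2 ⊕ ℤ/6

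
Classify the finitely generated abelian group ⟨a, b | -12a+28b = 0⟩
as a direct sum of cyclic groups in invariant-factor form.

Answer: M ≅ ℤ^1 ⊕ ℤ/4

Derivation:
rank_ℚ(R)=1; free=2−1=1
SNF(R) diag = [4] → torsion [4]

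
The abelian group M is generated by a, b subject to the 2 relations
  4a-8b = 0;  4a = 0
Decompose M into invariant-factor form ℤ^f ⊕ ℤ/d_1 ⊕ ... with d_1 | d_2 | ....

rank_ℚ(R)=2; free=2−2=0
SNF(R) diag = [4, 8] → torsion [4, 8]

Answer: M ≅ ℤ/4 ⊕ ℤ/8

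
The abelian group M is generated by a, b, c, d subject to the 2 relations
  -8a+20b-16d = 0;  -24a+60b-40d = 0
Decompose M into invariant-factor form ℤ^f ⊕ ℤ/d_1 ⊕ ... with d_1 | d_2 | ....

rank_ℚ(R)=2; free=4−2=2
SNF(R) diag = [4, 8] → torsion [4, 8]

Answer: M ≅ ℤ^2 ⊕ ℤ/4 ⊕ ℤ/8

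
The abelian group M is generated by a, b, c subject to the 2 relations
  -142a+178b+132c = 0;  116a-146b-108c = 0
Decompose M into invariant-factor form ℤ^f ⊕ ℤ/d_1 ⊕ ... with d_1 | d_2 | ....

rank_ℚ(R)=2; free=3−2=1
SNF(R) diag = [2, 6] → torsion [2, 6]

Answer: M ≅ ℤ^1 ⊕ ℤ/2 ⊕ ℤ/6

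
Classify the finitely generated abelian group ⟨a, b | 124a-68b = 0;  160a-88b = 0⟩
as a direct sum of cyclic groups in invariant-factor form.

rank_ℚ(R)=2; free=2−2=0
SNF(R) diag = [4, 8] → torsion [4, 8]

Answer: M ≅ ℤ/4 ⊕ ℤ/8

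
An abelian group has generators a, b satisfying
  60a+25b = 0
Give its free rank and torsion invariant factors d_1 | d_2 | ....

Answer: M ≅ ℤ^1 ⊕ ℤ/5

Derivation:
rank_ℚ(R)=1; free=2−1=1
SNF(R) diag = [5] → torsion [5]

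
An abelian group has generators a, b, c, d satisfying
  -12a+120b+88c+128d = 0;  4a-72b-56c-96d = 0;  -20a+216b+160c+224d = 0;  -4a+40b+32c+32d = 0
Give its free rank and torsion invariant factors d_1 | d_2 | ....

rank_ℚ(R)=4; free=4−4=0
SNF(R) diag = [4, 8, 16, 32] → torsion [4, 8, 16, 32]

Answer: M ≅ ℤ/4 ⊕ ℤ/8 ⊕ ℤ/16 ⊕ ℤ/32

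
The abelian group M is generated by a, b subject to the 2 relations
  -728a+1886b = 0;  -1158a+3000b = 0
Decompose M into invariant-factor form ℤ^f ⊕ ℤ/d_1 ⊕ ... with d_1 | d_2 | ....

Answer: M ≅ ℤ/2 ⊕ ℤ/6

Derivation:
rank_ℚ(R)=2; free=2−2=0
SNF(R) diag = [2, 6] → torsion [2, 6]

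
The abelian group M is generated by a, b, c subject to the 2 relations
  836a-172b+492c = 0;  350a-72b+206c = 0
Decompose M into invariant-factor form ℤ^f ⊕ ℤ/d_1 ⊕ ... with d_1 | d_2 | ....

Answer: M ≅ ℤ^1 ⊕ ℤ/2 ⊕ ℤ/4

Derivation:
rank_ℚ(R)=2; free=3−2=1
SNF(R) diag = [2, 4] → torsion [2, 4]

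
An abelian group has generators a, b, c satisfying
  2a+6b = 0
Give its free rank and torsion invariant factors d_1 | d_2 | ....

rank_ℚ(R)=1; free=3−1=2
SNF(R) diag = [2] → torsion [2]

Answer: M ≅ ℤ^2 ⊕ ℤ/2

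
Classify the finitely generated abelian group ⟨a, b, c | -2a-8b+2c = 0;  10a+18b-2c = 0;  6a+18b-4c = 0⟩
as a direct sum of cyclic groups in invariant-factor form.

Answer: M ≅ ℤ/2 ⊕ ℤ/2 ⊕ ℤ/2

Derivation:
rank_ℚ(R)=3; free=3−3=0
SNF(R) diag = [2, 2, 2] → torsion [2, 2, 2]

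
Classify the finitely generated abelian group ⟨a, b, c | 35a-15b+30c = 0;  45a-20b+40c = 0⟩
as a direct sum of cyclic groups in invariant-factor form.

Answer: M ≅ ℤ^1 ⊕ ℤ/5 ⊕ ℤ/5

Derivation:
rank_ℚ(R)=2; free=3−2=1
SNF(R) diag = [5, 5] → torsion [5, 5]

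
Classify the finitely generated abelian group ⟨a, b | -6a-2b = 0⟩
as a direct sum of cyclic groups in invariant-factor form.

rank_ℚ(R)=1; free=2−1=1
SNF(R) diag = [2] → torsion [2]

Answer: M ≅ ℤ^1 ⊕ ℤ/2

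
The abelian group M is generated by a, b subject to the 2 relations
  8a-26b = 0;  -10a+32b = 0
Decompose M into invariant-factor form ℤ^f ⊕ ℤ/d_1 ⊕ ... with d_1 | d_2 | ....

rank_ℚ(R)=2; free=2−2=0
SNF(R) diag = [2, 2] → torsion [2, 2]

Answer: M ≅ ℤ/2 ⊕ ℤ/2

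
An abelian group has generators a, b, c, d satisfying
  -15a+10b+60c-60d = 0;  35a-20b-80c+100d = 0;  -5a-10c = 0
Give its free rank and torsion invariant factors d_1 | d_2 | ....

Answer: M ≅ ℤ^1 ⊕ ℤ/5 ⊕ ℤ/10 ⊕ ℤ/10

Derivation:
rank_ℚ(R)=3; free=4−3=1
SNF(R) diag = [5, 10, 10] → torsion [5, 10, 10]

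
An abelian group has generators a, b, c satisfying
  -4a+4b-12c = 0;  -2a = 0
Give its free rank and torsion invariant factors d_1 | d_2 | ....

Answer: M ≅ ℤ^1 ⊕ ℤ/2 ⊕ ℤ/4

Derivation:
rank_ℚ(R)=2; free=3−2=1
SNF(R) diag = [2, 4] → torsion [2, 4]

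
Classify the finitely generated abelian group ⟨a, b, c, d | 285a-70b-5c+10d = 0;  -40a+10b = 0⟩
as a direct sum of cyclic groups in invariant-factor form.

Answer: M ≅ ℤ^2 ⊕ ℤ/5 ⊕ ℤ/10

Derivation:
rank_ℚ(R)=2; free=4−2=2
SNF(R) diag = [5, 10] → torsion [5, 10]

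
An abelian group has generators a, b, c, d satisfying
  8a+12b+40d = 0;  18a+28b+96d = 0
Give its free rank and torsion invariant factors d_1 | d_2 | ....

Answer: M ≅ ℤ^2 ⊕ ℤ/2 ⊕ ℤ/4

Derivation:
rank_ℚ(R)=2; free=4−2=2
SNF(R) diag = [2, 4] → torsion [2, 4]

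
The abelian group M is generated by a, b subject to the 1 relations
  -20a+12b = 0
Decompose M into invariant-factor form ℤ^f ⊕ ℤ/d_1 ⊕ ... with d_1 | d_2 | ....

rank_ℚ(R)=1; free=2−1=1
SNF(R) diag = [4] → torsion [4]

Answer: M ≅ ℤ^1 ⊕ ℤ/4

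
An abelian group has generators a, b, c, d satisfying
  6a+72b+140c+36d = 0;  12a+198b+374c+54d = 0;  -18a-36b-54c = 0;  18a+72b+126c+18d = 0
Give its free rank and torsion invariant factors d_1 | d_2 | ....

rank_ℚ(R)=4; free=4−4=0
SNF(R) diag = [2, 6, 18, 18] → torsion [2, 6, 18, 18]

Answer: M ≅ ℤ/2 ⊕ ℤ/6 ⊕ ℤ/18 ⊕ ℤ/18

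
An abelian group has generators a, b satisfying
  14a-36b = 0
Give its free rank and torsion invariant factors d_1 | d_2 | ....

rank_ℚ(R)=1; free=2−1=1
SNF(R) diag = [2] → torsion [2]

Answer: M ≅ ℤ^1 ⊕ ℤ/2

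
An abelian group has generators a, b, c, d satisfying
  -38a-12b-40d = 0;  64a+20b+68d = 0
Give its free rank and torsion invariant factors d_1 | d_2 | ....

rank_ℚ(R)=2; free=4−2=2
SNF(R) diag = [2, 4] → torsion [2, 4]

Answer: M ≅ ℤ^2 ⊕ ℤ/2 ⊕ ℤ/4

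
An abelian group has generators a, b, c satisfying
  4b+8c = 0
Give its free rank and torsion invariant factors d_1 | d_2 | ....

rank_ℚ(R)=1; free=3−1=2
SNF(R) diag = [4] → torsion [4]

Answer: M ≅ ℤ^2 ⊕ ℤ/4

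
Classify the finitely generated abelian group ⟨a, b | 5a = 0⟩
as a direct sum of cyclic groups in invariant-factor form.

rank_ℚ(R)=1; free=2−1=1
SNF(R) diag = [5] → torsion [5]

Answer: M ≅ ℤ^1 ⊕ ℤ/5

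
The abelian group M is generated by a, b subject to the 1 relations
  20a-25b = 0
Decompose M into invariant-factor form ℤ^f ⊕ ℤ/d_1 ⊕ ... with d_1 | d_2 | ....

rank_ℚ(R)=1; free=2−1=1
SNF(R) diag = [5] → torsion [5]

Answer: M ≅ ℤ^1 ⊕ ℤ/5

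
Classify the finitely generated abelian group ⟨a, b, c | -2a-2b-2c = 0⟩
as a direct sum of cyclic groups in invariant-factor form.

Answer: M ≅ ℤ^2 ⊕ ℤ/2

Derivation:
rank_ℚ(R)=1; free=3−1=2
SNF(R) diag = [2] → torsion [2]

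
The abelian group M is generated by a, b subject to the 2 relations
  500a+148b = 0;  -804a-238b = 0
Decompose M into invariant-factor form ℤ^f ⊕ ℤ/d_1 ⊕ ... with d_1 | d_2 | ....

rank_ℚ(R)=2; free=2−2=0
SNF(R) diag = [2, 4] → torsion [2, 4]

Answer: M ≅ ℤ/2 ⊕ ℤ/4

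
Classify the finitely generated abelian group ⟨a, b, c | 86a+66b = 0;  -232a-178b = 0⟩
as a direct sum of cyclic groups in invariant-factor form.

rank_ℚ(R)=2; free=3−2=1
SNF(R) diag = [2, 2] → torsion [2, 2]

Answer: M ≅ ℤ^1 ⊕ ℤ/2 ⊕ ℤ/2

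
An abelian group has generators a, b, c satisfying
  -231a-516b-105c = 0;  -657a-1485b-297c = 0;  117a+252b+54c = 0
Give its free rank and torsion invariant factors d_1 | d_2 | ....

Answer: M ≅ ℤ/3 ⊕ ℤ/9 ⊕ ℤ/9

Derivation:
rank_ℚ(R)=3; free=3−3=0
SNF(R) diag = [3, 9, 9] → torsion [3, 9, 9]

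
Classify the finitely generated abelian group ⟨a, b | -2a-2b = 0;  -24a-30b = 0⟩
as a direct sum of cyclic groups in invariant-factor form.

rank_ℚ(R)=2; free=2−2=0
SNF(R) diag = [2, 6] → torsion [2, 6]

Answer: M ≅ ℤ/2 ⊕ ℤ/6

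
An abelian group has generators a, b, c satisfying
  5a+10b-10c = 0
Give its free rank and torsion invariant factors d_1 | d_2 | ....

Answer: M ≅ ℤ^2 ⊕ ℤ/5

Derivation:
rank_ℚ(R)=1; free=3−1=2
SNF(R) diag = [5] → torsion [5]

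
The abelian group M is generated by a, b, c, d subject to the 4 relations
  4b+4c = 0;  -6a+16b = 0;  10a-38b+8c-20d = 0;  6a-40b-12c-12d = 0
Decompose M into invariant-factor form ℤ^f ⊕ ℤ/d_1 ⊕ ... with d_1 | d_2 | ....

rank_ℚ(R)=4; free=4−4=0
SNF(R) diag = [2, 2, 4, 12] → torsion [2, 2, 4, 12]

Answer: M ≅ ℤ/2 ⊕ ℤ/2 ⊕ ℤ/4 ⊕ ℤ/12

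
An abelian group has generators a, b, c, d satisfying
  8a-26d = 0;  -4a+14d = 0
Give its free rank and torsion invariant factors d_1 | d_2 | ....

rank_ℚ(R)=2; free=4−2=2
SNF(R) diag = [2, 4] → torsion [2, 4]

Answer: M ≅ ℤ^2 ⊕ ℤ/2 ⊕ ℤ/4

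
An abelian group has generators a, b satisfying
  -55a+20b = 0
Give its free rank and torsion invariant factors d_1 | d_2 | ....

rank_ℚ(R)=1; free=2−1=1
SNF(R) diag = [5] → torsion [5]

Answer: M ≅ ℤ^1 ⊕ ℤ/5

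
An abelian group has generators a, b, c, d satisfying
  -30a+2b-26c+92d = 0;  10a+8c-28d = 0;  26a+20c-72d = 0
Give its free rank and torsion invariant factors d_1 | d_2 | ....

Answer: M ≅ ℤ^1 ⊕ ℤ/2 ⊕ ℤ/2 ⊕ ℤ/4

Derivation:
rank_ℚ(R)=3; free=4−3=1
SNF(R) diag = [2, 2, 4] → torsion [2, 2, 4]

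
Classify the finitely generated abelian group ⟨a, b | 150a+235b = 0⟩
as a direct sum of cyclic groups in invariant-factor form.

rank_ℚ(R)=1; free=2−1=1
SNF(R) diag = [5] → torsion [5]

Answer: M ≅ ℤ^1 ⊕ ℤ/5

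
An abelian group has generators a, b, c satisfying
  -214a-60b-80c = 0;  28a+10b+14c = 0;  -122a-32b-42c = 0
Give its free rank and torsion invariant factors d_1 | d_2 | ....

Answer: M ≅ ℤ/2 ⊕ ℤ/2 ⊕ ℤ/2

Derivation:
rank_ℚ(R)=3; free=3−3=0
SNF(R) diag = [2, 2, 2] → torsion [2, 2, 2]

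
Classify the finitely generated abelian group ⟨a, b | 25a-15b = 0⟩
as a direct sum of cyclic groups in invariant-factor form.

Answer: M ≅ ℤ^1 ⊕ ℤ/5

Derivation:
rank_ℚ(R)=1; free=2−1=1
SNF(R) diag = [5] → torsion [5]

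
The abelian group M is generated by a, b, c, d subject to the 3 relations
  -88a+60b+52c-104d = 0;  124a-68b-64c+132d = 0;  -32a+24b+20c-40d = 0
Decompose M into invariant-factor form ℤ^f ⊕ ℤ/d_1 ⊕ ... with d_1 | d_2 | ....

Answer: M ≅ ℤ^1 ⊕ ℤ/4 ⊕ ℤ/4 ⊕ ℤ/12

Derivation:
rank_ℚ(R)=3; free=4−3=1
SNF(R) diag = [4, 4, 12] → torsion [4, 4, 12]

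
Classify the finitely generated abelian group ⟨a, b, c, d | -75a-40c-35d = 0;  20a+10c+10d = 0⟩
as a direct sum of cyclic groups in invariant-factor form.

Answer: M ≅ ℤ^2 ⊕ ℤ/5 ⊕ ℤ/10

Derivation:
rank_ℚ(R)=2; free=4−2=2
SNF(R) diag = [5, 10] → torsion [5, 10]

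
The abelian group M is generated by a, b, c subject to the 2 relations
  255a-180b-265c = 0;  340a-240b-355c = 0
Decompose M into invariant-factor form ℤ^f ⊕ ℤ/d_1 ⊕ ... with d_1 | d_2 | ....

rank_ℚ(R)=2; free=3−2=1
SNF(R) diag = [5, 5] → torsion [5, 5]

Answer: M ≅ ℤ^1 ⊕ ℤ/5 ⊕ ℤ/5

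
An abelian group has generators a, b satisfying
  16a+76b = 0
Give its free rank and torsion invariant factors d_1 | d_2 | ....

rank_ℚ(R)=1; free=2−1=1
SNF(R) diag = [4] → torsion [4]

Answer: M ≅ ℤ^1 ⊕ ℤ/4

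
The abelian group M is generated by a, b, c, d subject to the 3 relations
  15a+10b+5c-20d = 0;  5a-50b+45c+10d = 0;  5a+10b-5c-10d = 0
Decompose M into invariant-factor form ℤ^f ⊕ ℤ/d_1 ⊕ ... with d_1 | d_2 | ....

rank_ℚ(R)=3; free=4−3=1
SNF(R) diag = [5, 10, 10] → torsion [5, 10, 10]

Answer: M ≅ ℤ^1 ⊕ ℤ/5 ⊕ ℤ/10 ⊕ ℤ/10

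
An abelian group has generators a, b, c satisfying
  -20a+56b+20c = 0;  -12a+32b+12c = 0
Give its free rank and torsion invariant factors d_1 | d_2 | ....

rank_ℚ(R)=2; free=3−2=1
SNF(R) diag = [4, 8] → torsion [4, 8]

Answer: M ≅ ℤ^1 ⊕ ℤ/4 ⊕ ℤ/8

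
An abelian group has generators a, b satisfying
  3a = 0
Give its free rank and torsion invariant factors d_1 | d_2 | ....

Answer: M ≅ ℤ^1 ⊕ ℤ/3

Derivation:
rank_ℚ(R)=1; free=2−1=1
SNF(R) diag = [3] → torsion [3]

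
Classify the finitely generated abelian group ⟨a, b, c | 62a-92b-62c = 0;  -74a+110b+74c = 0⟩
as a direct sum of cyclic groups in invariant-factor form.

rank_ℚ(R)=2; free=3−2=1
SNF(R) diag = [2, 6] → torsion [2, 6]

Answer: M ≅ ℤ^1 ⊕ ℤ/2 ⊕ ℤ/6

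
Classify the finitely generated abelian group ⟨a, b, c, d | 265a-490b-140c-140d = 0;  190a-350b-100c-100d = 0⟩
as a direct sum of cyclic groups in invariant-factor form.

Answer: M ≅ ℤ^2 ⊕ ℤ/5 ⊕ ℤ/10

Derivation:
rank_ℚ(R)=2; free=4−2=2
SNF(R) diag = [5, 10] → torsion [5, 10]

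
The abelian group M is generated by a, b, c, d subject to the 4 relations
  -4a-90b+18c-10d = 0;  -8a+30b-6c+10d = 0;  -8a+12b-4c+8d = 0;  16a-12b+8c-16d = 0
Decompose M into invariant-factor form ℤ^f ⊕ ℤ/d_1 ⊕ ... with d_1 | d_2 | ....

rank_ℚ(R)=4; free=4−4=0
SNF(R) diag = [2, 4, 12, 12] → torsion [2, 4, 12, 12]

Answer: M ≅ ℤ/2 ⊕ ℤ/4 ⊕ ℤ/12 ⊕ ℤ/12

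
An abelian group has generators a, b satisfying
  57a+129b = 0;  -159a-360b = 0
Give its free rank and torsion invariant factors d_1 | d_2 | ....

Answer: M ≅ ℤ/3 ⊕ ℤ/3

Derivation:
rank_ℚ(R)=2; free=2−2=0
SNF(R) diag = [3, 3] → torsion [3, 3]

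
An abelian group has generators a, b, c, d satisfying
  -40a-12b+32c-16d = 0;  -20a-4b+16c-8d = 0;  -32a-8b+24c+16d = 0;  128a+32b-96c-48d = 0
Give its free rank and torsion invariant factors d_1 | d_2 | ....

Answer: M ≅ ℤ/4 ⊕ ℤ/4 ⊕ ℤ/8 ⊕ ℤ/16

Derivation:
rank_ℚ(R)=4; free=4−4=0
SNF(R) diag = [4, 4, 8, 16] → torsion [4, 4, 8, 16]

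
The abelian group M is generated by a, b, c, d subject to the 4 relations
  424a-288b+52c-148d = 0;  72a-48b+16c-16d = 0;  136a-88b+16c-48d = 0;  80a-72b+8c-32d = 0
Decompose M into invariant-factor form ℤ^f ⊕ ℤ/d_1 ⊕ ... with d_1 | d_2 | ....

rank_ℚ(R)=4; free=4−4=0
SNF(R) diag = [4, 8, 8, 24] → torsion [4, 8, 8, 24]

Answer: M ≅ ℤ/4 ⊕ ℤ/8 ⊕ ℤ/8 ⊕ ℤ/24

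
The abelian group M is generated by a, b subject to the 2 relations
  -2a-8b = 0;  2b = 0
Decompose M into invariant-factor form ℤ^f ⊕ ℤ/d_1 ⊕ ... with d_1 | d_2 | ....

Answer: M ≅ ℤ/2 ⊕ ℤ/2

Derivation:
rank_ℚ(R)=2; free=2−2=0
SNF(R) diag = [2, 2] → torsion [2, 2]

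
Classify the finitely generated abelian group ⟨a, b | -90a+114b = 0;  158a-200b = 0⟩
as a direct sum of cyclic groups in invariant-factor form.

Answer: M ≅ ℤ/2 ⊕ ℤ/6

Derivation:
rank_ℚ(R)=2; free=2−2=0
SNF(R) diag = [2, 6] → torsion [2, 6]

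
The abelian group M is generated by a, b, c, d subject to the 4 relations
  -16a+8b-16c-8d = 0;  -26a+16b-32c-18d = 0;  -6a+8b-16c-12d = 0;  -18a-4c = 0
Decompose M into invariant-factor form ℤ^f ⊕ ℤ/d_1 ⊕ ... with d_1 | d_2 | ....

Answer: M ≅ ℤ/2 ⊕ ℤ/2 ⊕ ℤ/4 ⊕ ℤ/8

Derivation:
rank_ℚ(R)=4; free=4−4=0
SNF(R) diag = [2, 2, 4, 8] → torsion [2, 2, 4, 8]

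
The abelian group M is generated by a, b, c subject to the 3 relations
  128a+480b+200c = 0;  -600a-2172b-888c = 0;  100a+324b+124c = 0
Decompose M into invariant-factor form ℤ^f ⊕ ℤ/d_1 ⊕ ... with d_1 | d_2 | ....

rank_ℚ(R)=3; free=3−3=0
SNF(R) diag = [4, 12, 24] → torsion [4, 12, 24]

Answer: M ≅ ℤ/4 ⊕ ℤ/12 ⊕ ℤ/24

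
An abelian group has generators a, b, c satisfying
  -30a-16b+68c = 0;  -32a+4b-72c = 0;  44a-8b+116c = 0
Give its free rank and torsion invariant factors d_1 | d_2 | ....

Answer: M ≅ ℤ/2 ⊕ ℤ/4 ⊕ ℤ/12

Derivation:
rank_ℚ(R)=3; free=3−3=0
SNF(R) diag = [2, 4, 12] → torsion [2, 4, 12]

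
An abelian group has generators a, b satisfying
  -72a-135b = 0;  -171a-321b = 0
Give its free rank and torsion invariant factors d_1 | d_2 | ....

rank_ℚ(R)=2; free=2−2=0
SNF(R) diag = [3, 9] → torsion [3, 9]

Answer: M ≅ ℤ/3 ⊕ ℤ/9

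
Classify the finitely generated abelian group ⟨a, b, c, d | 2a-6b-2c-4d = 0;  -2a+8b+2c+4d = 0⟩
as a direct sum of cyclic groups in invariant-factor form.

rank_ℚ(R)=2; free=4−2=2
SNF(R) diag = [2, 2] → torsion [2, 2]

Answer: M ≅ ℤ^2 ⊕ ℤ/2 ⊕ ℤ/2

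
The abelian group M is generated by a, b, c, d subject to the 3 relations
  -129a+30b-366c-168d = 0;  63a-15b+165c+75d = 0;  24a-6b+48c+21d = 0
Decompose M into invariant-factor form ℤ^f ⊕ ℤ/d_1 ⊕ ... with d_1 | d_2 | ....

rank_ℚ(R)=3; free=4−3=1
SNF(R) diag = [3, 3, 9] → torsion [3, 3, 9]

Answer: M ≅ ℤ^1 ⊕ ℤ/3 ⊕ ℤ/3 ⊕ ℤ/9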